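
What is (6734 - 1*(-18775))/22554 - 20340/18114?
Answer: 184537/22696842 ≈ 0.0081305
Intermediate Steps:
(6734 - 1*(-18775))/22554 - 20340/18114 = (6734 + 18775)*(1/22554) - 20340*1/18114 = 25509*(1/22554) - 3390/3019 = 8503/7518 - 3390/3019 = 184537/22696842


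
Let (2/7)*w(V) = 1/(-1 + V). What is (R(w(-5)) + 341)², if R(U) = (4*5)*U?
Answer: 976144/9 ≈ 1.0846e+5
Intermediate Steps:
w(V) = 7/(2*(-1 + V))
R(U) = 20*U
(R(w(-5)) + 341)² = (20*(7/(2*(-1 - 5))) + 341)² = (20*((7/2)/(-6)) + 341)² = (20*((7/2)*(-⅙)) + 341)² = (20*(-7/12) + 341)² = (-35/3 + 341)² = (988/3)² = 976144/9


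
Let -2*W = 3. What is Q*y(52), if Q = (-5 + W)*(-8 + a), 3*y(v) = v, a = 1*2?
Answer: 676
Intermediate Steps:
a = 2
W = -3/2 (W = -½*3 = -3/2 ≈ -1.5000)
y(v) = v/3
Q = 39 (Q = (-5 - 3/2)*(-8 + 2) = -13/2*(-6) = 39)
Q*y(52) = 39*((⅓)*52) = 39*(52/3) = 676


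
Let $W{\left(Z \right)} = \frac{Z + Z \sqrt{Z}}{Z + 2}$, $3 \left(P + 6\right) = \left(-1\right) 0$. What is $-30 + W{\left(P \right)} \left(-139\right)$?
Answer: $- \frac{477}{2} - \frac{417 i \sqrt{6}}{2} \approx -238.5 - 510.72 i$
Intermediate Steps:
$P = -6$ ($P = -6 + \frac{\left(-1\right) 0}{3} = -6 + \frac{1}{3} \cdot 0 = -6 + 0 = -6$)
$W{\left(Z \right)} = \frac{Z + Z^{\frac{3}{2}}}{2 + Z}$
$-30 + W{\left(P \right)} \left(-139\right) = -30 + \frac{-6 + \left(-6\right)^{\frac{3}{2}}}{2 - 6} \left(-139\right) = -30 + \frac{-6 - 6 i \sqrt{6}}{-4} \left(-139\right) = -30 + - \frac{-6 - 6 i \sqrt{6}}{4} \left(-139\right) = -30 + \left(\frac{3}{2} + \frac{3 i \sqrt{6}}{2}\right) \left(-139\right) = -30 - \left(\frac{417}{2} + \frac{417 i \sqrt{6}}{2}\right) = - \frac{477}{2} - \frac{417 i \sqrt{6}}{2}$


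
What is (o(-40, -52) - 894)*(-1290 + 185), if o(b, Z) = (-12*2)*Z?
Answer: -391170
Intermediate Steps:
o(b, Z) = -24*Z
(o(-40, -52) - 894)*(-1290 + 185) = (-24*(-52) - 894)*(-1290 + 185) = (1248 - 894)*(-1105) = 354*(-1105) = -391170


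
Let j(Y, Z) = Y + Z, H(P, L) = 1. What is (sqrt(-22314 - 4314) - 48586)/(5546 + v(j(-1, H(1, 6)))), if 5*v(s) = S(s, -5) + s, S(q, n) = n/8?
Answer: -388688/44367 + 16*I*sqrt(6657)/44367 ≈ -8.7607 + 0.029424*I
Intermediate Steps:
S(q, n) = n/8 (S(q, n) = n*(1/8) = n/8)
v(s) = -1/8 + s/5 (v(s) = ((1/8)*(-5) + s)/5 = (-5/8 + s)/5 = -1/8 + s/5)
(sqrt(-22314 - 4314) - 48586)/(5546 + v(j(-1, H(1, 6)))) = (sqrt(-22314 - 4314) - 48586)/(5546 + (-1/8 + (-1 + 1)/5)) = (sqrt(-26628) - 48586)/(5546 + (-1/8 + (1/5)*0)) = (2*I*sqrt(6657) - 48586)/(5546 + (-1/8 + 0)) = (-48586 + 2*I*sqrt(6657))/(5546 - 1/8) = (-48586 + 2*I*sqrt(6657))/(44367/8) = (-48586 + 2*I*sqrt(6657))*(8/44367) = -388688/44367 + 16*I*sqrt(6657)/44367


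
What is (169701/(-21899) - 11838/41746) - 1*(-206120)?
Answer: 94213332312086/457097827 ≈ 2.0611e+5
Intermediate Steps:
(169701/(-21899) - 11838/41746) - 1*(-206120) = (169701*(-1/21899) - 11838*1/41746) + 206120 = (-169701/21899 - 5919/20873) + 206120 = -3671789154/457097827 + 206120 = 94213332312086/457097827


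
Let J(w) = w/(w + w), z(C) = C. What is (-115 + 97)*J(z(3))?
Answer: -9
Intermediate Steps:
J(w) = 1/2 (J(w) = w/((2*w)) = w*(1/(2*w)) = 1/2)
(-115 + 97)*J(z(3)) = (-115 + 97)*(1/2) = -18*1/2 = -9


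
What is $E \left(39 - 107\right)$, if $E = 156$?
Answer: $-10608$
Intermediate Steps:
$E \left(39 - 107\right) = 156 \left(39 - 107\right) = 156 \left(-68\right) = -10608$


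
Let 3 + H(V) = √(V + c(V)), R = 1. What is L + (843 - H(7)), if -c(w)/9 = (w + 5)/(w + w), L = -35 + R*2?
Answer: 813 - I*√35/7 ≈ 813.0 - 0.84515*I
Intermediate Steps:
L = -33 (L = -35 + 1*2 = -35 + 2 = -33)
c(w) = -9*(5 + w)/(2*w) (c(w) = -9*(w + 5)/(w + w) = -9*(5 + w)/(2*w))
H(V) = -3 + √(V + 9*(-5 - V)/(2*V))
L + (843 - H(7)) = -33 + (843 - (-3 + √(-18 - 90/7 + 4*7)/2)) = -33 + (843 - (-3 + √(-18 - 90*⅐ + 28)/2)) = -33 + (843 - (-3 + √(-18 - 90/7 + 28)/2)) = -33 + (843 - (-3 + √(-20/7)/2)) = -33 + (843 - (-3 + (2*I*√35/7)/2)) = -33 + (843 - (-3 + I*√35/7)) = -33 + (843 + (3 - I*√35/7)) = -33 + (846 - I*√35/7) = 813 - I*√35/7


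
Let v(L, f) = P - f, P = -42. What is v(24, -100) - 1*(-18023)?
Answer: 18081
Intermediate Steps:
v(L, f) = -42 - f
v(24, -100) - 1*(-18023) = (-42 - 1*(-100)) - 1*(-18023) = (-42 + 100) + 18023 = 58 + 18023 = 18081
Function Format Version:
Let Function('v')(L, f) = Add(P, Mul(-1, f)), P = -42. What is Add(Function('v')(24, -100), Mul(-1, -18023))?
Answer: 18081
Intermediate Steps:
Function('v')(L, f) = Add(-42, Mul(-1, f))
Add(Function('v')(24, -100), Mul(-1, -18023)) = Add(Add(-42, Mul(-1, -100)), Mul(-1, -18023)) = Add(Add(-42, 100), 18023) = Add(58, 18023) = 18081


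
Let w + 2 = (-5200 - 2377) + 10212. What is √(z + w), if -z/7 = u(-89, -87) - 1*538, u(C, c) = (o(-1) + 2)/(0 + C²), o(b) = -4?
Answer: √50686493/89 ≈ 79.994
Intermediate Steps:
u(C, c) = -2/C² (u(C, c) = (-4 + 2)/(0 + C²) = -2/C²)
w = 2633 (w = -2 + ((-5200 - 2377) + 10212) = -2 + (-7577 + 10212) = -2 + 2635 = 2633)
z = 29830500/7921 (z = -7*(-2/(-89)² - 1*538) = -7*(-2*1/7921 - 538) = -7*(-2/7921 - 538) = -7*(-4261500/7921) = 29830500/7921 ≈ 3766.0)
√(z + w) = √(29830500/7921 + 2633) = √(50686493/7921) = √50686493/89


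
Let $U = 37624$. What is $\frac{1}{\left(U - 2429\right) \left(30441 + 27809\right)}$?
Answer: $\frac{1}{2050108750} \approx 4.8778 \cdot 10^{-10}$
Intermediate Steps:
$\frac{1}{\left(U - 2429\right) \left(30441 + 27809\right)} = \frac{1}{\left(37624 - 2429\right) \left(30441 + 27809\right)} = \frac{1}{35195 \cdot 58250} = \frac{1}{2050108750}$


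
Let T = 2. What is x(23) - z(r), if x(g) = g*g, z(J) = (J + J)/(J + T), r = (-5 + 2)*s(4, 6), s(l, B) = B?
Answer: 2107/4 ≈ 526.75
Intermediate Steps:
r = -18 (r = (-5 + 2)*6 = -3*6 = -18)
z(J) = 2*J/(2 + J) (z(J) = (J + J)/(J + 2) = (2*J)/(2 + J) = 2*J/(2 + J))
x(g) = g²
x(23) - z(r) = 23² - 2*(-18)/(2 - 18) = 529 - 2*(-18)/(-16) = 529 - 2*(-18)*(-1)/16 = 529 - 1*9/4 = 529 - 9/4 = 2107/4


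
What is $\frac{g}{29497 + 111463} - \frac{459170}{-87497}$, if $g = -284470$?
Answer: $\frac{3983433161}{1233357712} \approx 3.2297$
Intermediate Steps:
$\frac{g}{29497 + 111463} - \frac{459170}{-87497} = - \frac{284470}{29497 + 111463} - \frac{459170}{-87497} = - \frac{284470}{140960} - - \frac{459170}{87497} = \left(-284470\right) \frac{1}{140960} + \frac{459170}{87497} = - \frac{28447}{14096} + \frac{459170}{87497} = \frac{3983433161}{1233357712}$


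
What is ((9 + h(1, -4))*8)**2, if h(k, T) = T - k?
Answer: 1024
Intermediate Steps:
((9 + h(1, -4))*8)**2 = ((9 + (-4 - 1*1))*8)**2 = ((9 + (-4 - 1))*8)**2 = ((9 - 5)*8)**2 = (4*8)**2 = 32**2 = 1024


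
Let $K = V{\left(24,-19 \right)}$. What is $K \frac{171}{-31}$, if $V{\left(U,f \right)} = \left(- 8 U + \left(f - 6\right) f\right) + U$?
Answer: $- \frac{52497}{31} \approx -1693.5$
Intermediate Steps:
$V{\left(U,f \right)} = - 7 U + f \left(-6 + f\right)$ ($V{\left(U,f \right)} = \left(- 8 U + \left(f - 6\right) f\right) + U = \left(- 8 U + \left(-6 + f\right) f\right) + U = \left(- 8 U + f \left(-6 + f\right)\right) + U = - 7 U + f \left(-6 + f\right)$)
$K = 307$ ($K = \left(-19\right)^{2} - 168 - -114 = 361 - 168 + 114 = 307$)
$K \frac{171}{-31} = 307 \frac{171}{-31} = 307 \cdot 171 \left(- \frac{1}{31}\right) = 307 \left(- \frac{171}{31}\right) = - \frac{52497}{31}$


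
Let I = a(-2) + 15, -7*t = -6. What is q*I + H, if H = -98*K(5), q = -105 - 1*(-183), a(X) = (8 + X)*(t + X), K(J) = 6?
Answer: 330/7 ≈ 47.143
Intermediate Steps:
t = 6/7 (t = -⅐*(-6) = 6/7 ≈ 0.85714)
a(X) = (8 + X)*(6/7 + X)
I = 57/7 (I = (48/7 + (-2)² + (62/7)*(-2)) + 15 = (48/7 + 4 - 124/7) + 15 = -48/7 + 15 = 57/7 ≈ 8.1429)
q = 78 (q = -105 + 183 = 78)
H = -588 (H = -98*6 = -588)
q*I + H = 78*(57/7) - 588 = 4446/7 - 588 = 330/7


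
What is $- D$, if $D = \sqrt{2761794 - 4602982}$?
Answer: $- 2 i \sqrt{460297} \approx - 1356.9 i$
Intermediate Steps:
$D = 2 i \sqrt{460297}$ ($D = \sqrt{-1841188} = 2 i \sqrt{460297} \approx 1356.9 i$)
$- D = - 2 i \sqrt{460297}$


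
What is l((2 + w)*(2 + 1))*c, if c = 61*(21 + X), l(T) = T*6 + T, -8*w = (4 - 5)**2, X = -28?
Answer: -134505/8 ≈ -16813.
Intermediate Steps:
w = -1/8 (w = -(4 - 5)**2/8 = -1/8*(-1)**2 = -1/8*1 = -1/8 ≈ -0.12500)
l(T) = 7*T (l(T) = 6*T + T = 7*T)
c = -427 (c = 61*(21 - 28) = 61*(-7) = -427)
l((2 + w)*(2 + 1))*c = (7*((2 - 1/8)*(2 + 1)))*(-427) = (7*((15/8)*3))*(-427) = (7*(45/8))*(-427) = (315/8)*(-427) = -134505/8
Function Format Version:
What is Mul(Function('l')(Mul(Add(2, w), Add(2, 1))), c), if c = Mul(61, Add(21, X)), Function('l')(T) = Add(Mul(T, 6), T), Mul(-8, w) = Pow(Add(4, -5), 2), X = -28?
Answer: Rational(-134505, 8) ≈ -16813.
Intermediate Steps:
w = Rational(-1, 8) (w = Mul(Rational(-1, 8), Pow(Add(4, -5), 2)) = Mul(Rational(-1, 8), Pow(-1, 2)) = Mul(Rational(-1, 8), 1) = Rational(-1, 8) ≈ -0.12500)
Function('l')(T) = Mul(7, T) (Function('l')(T) = Add(Mul(6, T), T) = Mul(7, T))
c = -427 (c = Mul(61, Add(21, -28)) = Mul(61, -7) = -427)
Mul(Function('l')(Mul(Add(2, w), Add(2, 1))), c) = Mul(Mul(7, Mul(Add(2, Rational(-1, 8)), Add(2, 1))), -427) = Mul(Mul(7, Mul(Rational(15, 8), 3)), -427) = Mul(Mul(7, Rational(45, 8)), -427) = Mul(Rational(315, 8), -427) = Rational(-134505, 8)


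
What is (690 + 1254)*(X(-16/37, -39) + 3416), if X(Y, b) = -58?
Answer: 6527952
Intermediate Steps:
(690 + 1254)*(X(-16/37, -39) + 3416) = (690 + 1254)*(-58 + 3416) = 1944*3358 = 6527952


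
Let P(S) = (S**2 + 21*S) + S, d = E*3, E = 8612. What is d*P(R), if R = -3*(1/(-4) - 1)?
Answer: 9979155/4 ≈ 2.4948e+6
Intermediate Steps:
R = 15/4 (R = -3*(-1/4 - 1) = -3*(-5/4) = 15/4 ≈ 3.7500)
d = 25836 (d = 8612*3 = 25836)
P(S) = S**2 + 22*S
d*P(R) = 25836*(15*(22 + 15/4)/4) = 25836*((15/4)*(103/4)) = 25836*(1545/16) = 9979155/4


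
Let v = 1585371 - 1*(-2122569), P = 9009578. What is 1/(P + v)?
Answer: 1/12717518 ≈ 7.8632e-8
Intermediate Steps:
v = 3707940 (v = 1585371 + 2122569 = 3707940)
1/(P + v) = 1/(9009578 + 3707940) = 1/12717518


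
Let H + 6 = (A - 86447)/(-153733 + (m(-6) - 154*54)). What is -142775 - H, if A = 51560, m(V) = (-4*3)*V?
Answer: -23125329200/161977 ≈ -1.4277e+5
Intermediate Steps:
m(V) = -12*V
H = -936975/161977 (H = -6 + (51560 - 86447)/(-153733 + (-12*(-6) - 154*54)) = -6 - 34887/(-153733 + (72 - 8316)) = -6 - 34887/(-153733 - 8244) = -6 - 34887/(-161977) = -6 - 34887*(-1/161977) = -6 + 34887/161977 = -936975/161977 ≈ -5.7846)
-142775 - H = -142775 - 1*(-936975/161977) = -142775 + 936975/161977 = -23125329200/161977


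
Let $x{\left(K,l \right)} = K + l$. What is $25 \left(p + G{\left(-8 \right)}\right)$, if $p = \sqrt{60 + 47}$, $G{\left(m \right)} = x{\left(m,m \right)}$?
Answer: $-400 + 25 \sqrt{107} \approx -141.4$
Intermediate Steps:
$G{\left(m \right)} = 2 m$ ($G{\left(m \right)} = m + m = 2 m$)
$p = \sqrt{107} \approx 10.344$
$25 \left(p + G{\left(-8 \right)}\right) = 25 \left(\sqrt{107} + 2 \left(-8\right)\right) = 25 \left(\sqrt{107} - 16\right) = 25 \left(-16 + \sqrt{107}\right) = -400 + 25 \sqrt{107}$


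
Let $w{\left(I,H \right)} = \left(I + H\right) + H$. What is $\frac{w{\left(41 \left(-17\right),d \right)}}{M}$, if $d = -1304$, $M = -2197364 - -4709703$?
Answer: $- \frac{3305}{2512339} \approx -0.0013155$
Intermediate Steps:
$M = 2512339$ ($M = -2197364 + 4709703 = 2512339$)
$w{\left(I,H \right)} = I + 2 H$ ($w{\left(I,H \right)} = \left(H + I\right) + H = I + 2 H$)
$\frac{w{\left(41 \left(-17\right),d \right)}}{M} = \frac{41 \left(-17\right) + 2 \left(-1304\right)}{2512339} = \left(-697 - 2608\right) \frac{1}{2512339} = \left(-3305\right) \frac{1}{2512339} = - \frac{3305}{2512339}$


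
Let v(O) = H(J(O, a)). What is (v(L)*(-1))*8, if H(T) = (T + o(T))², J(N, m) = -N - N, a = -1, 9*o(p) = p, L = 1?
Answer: -3200/81 ≈ -39.506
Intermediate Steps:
o(p) = p/9
J(N, m) = -2*N
H(T) = 100*T²/81 (H(T) = (T + T/9)² = (10*T/9)² = 100*T²/81)
v(O) = 400*O²/81 (v(O) = 100*(-2*O)²/81 = 100*(4*O²)/81 = 400*O²/81)
(v(L)*(-1))*8 = (((400/81)*1²)*(-1))*8 = (((400/81)*1)*(-1))*8 = ((400/81)*(-1))*8 = -400/81*8 = -3200/81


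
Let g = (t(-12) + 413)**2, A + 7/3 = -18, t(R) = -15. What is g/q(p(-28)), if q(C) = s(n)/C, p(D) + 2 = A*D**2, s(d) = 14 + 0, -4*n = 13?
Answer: -3788231660/21 ≈ -1.8039e+8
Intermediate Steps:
n = -13/4 (n = -1/4*13 = -13/4 ≈ -3.2500)
s(d) = 14
A = -61/3 (A = -7/3 - 18 = -61/3 ≈ -20.333)
p(D) = -2 - 61*D**2/3
q(C) = 14/C
g = 158404 (g = (-15 + 413)**2 = 398**2 = 158404)
g/q(p(-28)) = 158404/((14/(-2 - 61/3*(-28)**2))) = 158404/((14/(-2 - 61/3*784))) = 158404/((14/(-2 - 47824/3))) = 158404/((14/(-47830/3))) = 158404/((14*(-3/47830))) = 158404/(-21/23915) = 158404*(-23915/21) = -3788231660/21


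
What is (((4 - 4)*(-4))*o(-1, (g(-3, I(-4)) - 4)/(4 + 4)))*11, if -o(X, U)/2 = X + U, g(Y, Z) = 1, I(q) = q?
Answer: 0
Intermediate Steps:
o(X, U) = -2*U - 2*X (o(X, U) = -2*(X + U) = -2*(U + X) = -2*U - 2*X)
(((4 - 4)*(-4))*o(-1, (g(-3, I(-4)) - 4)/(4 + 4)))*11 = (((4 - 4)*(-4))*(-2*(1 - 4)/(4 + 4) - 2*(-1)))*11 = ((0*(-4))*(-(-6)/8 + 2))*11 = (0*(-(-6)/8 + 2))*11 = (0*(-2*(-3/8) + 2))*11 = (0*(¾ + 2))*11 = (0*(11/4))*11 = 0*11 = 0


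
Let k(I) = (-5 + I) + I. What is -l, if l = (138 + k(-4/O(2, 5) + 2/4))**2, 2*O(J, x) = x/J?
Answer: -407044/25 ≈ -16282.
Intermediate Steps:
O(J, x) = x/(2*J) (O(J, x) = (x/J)/2 = x/(2*J))
k(I) = -5 + 2*I
l = 407044/25 (l = (138 + (-5 + 2*(-4/((1/2)*5/2) + 2/4)))**2 = (138 + (-5 + 2*(-4/((1/2)*5*(1/2)) + 2*(1/4))))**2 = (138 + (-5 + 2*(-4/5/4 + 1/2)))**2 = (138 + (-5 + 2*(-4*4/5 + 1/2)))**2 = (138 + (-5 + 2*(-16/5 + 1/2)))**2 = (138 + (-5 + 2*(-27/10)))**2 = (138 + (-5 - 27/5))**2 = (138 - 52/5)**2 = (638/5)**2 = 407044/25 ≈ 16282.)
-l = -1*407044/25 = -407044/25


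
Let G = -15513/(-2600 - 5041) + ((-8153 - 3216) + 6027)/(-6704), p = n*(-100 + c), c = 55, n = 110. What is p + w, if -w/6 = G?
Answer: -7067610029/1422924 ≈ -4967.0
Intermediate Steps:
p = -4950 (p = 110*(-100 + 55) = 110*(-45) = -4950)
G = 24136229/8537544 (G = -15513/(-7641) + (-11369 + 6027)*(-1/6704) = -15513*(-1/7641) - 5342*(-1/6704) = 5171/2547 + 2671/3352 = 24136229/8537544 ≈ 2.8271)
w = -24136229/1422924 (w = -6*24136229/8537544 = -24136229/1422924 ≈ -16.962)
p + w = -4950 - 24136229/1422924 = -7067610029/1422924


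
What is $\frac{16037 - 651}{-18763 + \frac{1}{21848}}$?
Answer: $- \frac{336153328}{409934023} \approx -0.82002$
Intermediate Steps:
$\frac{16037 - 651}{-18763 + \frac{1}{21848}} = \frac{15386}{-18763 + \frac{1}{21848}} = \frac{15386}{- \frac{409934023}{21848}} = 15386 \left(- \frac{21848}{409934023}\right) = - \frac{336153328}{409934023}$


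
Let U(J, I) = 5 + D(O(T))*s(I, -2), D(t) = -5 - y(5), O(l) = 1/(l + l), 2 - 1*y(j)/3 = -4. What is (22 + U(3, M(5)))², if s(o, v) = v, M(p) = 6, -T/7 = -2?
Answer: 5329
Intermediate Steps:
T = 14 (T = -7*(-2) = 14)
y(j) = 18 (y(j) = 6 - 3*(-4) = 6 + 12 = 18)
O(l) = 1/(2*l)
D(t) = -23 (D(t) = -5 - 1*18 = -5 - 18 = -23)
U(J, I) = 51 (U(J, I) = 5 - 23*(-2) = 5 + 46 = 51)
(22 + U(3, M(5)))² = (22 + 51)² = 73² = 5329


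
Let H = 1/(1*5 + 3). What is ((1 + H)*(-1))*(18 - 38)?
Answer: 45/2 ≈ 22.500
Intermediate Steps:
H = ⅛ (H = 1/(5 + 3) = 1/8 = ⅛ ≈ 0.12500)
((1 + H)*(-1))*(18 - 38) = ((1 + ⅛)*(-1))*(18 - 38) = ((9/8)*(-1))*(-20) = -9/8*(-20) = 45/2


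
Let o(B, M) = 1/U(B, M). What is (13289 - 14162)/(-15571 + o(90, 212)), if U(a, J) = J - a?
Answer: 106506/1899661 ≈ 0.056066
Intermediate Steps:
o(B, M) = 1/(M - B)
(13289 - 14162)/(-15571 + o(90, 212)) = (13289 - 14162)/(-15571 - 1/(90 - 1*212)) = -873/(-15571 - 1/(90 - 212)) = -873/(-15571 - 1/(-122)) = -873/(-15571 - 1*(-1/122)) = -873/(-15571 + 1/122) = -873/(-1899661/122) = -873*(-122/1899661) = 106506/1899661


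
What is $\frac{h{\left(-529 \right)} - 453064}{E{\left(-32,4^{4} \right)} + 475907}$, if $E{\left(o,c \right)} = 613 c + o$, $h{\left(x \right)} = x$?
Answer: $- \frac{453593}{632803} \approx -0.7168$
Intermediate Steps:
$E{\left(o,c \right)} = o + 613 c$
$\frac{h{\left(-529 \right)} - 453064}{E{\left(-32,4^{4} \right)} + 475907} = \frac{-529 - 453064}{\left(-32 + 613 \cdot 4^{4}\right) + 475907} = - \frac{453593}{\left(-32 + 613 \cdot 256\right) + 475907} = - \frac{453593}{\left(-32 + 156928\right) + 475907} = - \frac{453593}{156896 + 475907} = - \frac{453593}{632803}$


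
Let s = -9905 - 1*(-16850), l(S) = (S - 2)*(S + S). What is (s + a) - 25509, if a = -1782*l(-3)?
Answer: -72024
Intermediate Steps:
l(S) = 2*S*(-2 + S) (l(S) = (-2 + S)*(2*S) = 2*S*(-2 + S))
a = -53460 (a = -3564*(-3)*(-2 - 3) = -3564*(-3)*(-5) = -1782*30 = -53460)
s = 6945 (s = -9905 + 16850 = 6945)
(s + a) - 25509 = (6945 - 53460) - 25509 = -46515 - 25509 = -72024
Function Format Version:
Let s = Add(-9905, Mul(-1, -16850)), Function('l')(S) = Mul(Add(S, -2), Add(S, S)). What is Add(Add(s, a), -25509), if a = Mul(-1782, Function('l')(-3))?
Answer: -72024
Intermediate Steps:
Function('l')(S) = Mul(2, S, Add(-2, S)) (Function('l')(S) = Mul(Add(-2, S), Mul(2, S)) = Mul(2, S, Add(-2, S)))
a = -53460 (a = Mul(-1782, Mul(2, -3, Add(-2, -3))) = Mul(-1782, Mul(2, -3, -5)) = Mul(-1782, 30) = -53460)
s = 6945 (s = Add(-9905, 16850) = 6945)
Add(Add(s, a), -25509) = Add(Add(6945, -53460), -25509) = Add(-46515, -25509) = -72024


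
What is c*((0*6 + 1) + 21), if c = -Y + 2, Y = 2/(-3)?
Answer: 176/3 ≈ 58.667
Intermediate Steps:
Y = -2/3 (Y = 2*(-1/3) = -2/3 ≈ -0.66667)
c = 8/3 (c = -1*(-2/3) + 2 = 2/3 + 2 = 8/3 ≈ 2.6667)
c*((0*6 + 1) + 21) = 8*((0*6 + 1) + 21)/3 = 8*((0 + 1) + 21)/3 = 8*(1 + 21)/3 = (8/3)*22 = 176/3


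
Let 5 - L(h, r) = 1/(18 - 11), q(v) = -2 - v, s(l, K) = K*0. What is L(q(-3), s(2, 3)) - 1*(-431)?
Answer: 3051/7 ≈ 435.86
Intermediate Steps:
s(l, K) = 0
L(h, r) = 34/7 (L(h, r) = 5 - 1/(18 - 11) = 5 - 1/7 = 5 - 1*⅐ = 5 - ⅐ = 34/7)
L(q(-3), s(2, 3)) - 1*(-431) = 34/7 - 1*(-431) = 34/7 + 431 = 3051/7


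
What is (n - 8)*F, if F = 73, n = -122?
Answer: -9490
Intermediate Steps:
(n - 8)*F = (-122 - 8)*73 = -130*73 = -9490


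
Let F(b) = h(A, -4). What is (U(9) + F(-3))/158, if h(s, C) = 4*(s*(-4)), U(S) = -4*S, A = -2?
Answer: -2/79 ≈ -0.025316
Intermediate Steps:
h(s, C) = -16*s (h(s, C) = 4*(-4*s) = -16*s)
F(b) = 32 (F(b) = -16*(-2) = 32)
(U(9) + F(-3))/158 = (-4*9 + 32)/158 = (-36 + 32)/158 = (1/158)*(-4) = -2/79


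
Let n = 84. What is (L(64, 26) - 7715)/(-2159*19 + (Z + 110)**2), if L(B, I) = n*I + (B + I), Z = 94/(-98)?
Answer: 13063841/69943772 ≈ 0.18678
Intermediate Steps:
Z = -47/49 (Z = 94*(-1/98) = -47/49 ≈ -0.95918)
L(B, I) = B + 85*I (L(B, I) = 84*I + (B + I) = B + 85*I)
(L(64, 26) - 7715)/(-2159*19 + (Z + 110)**2) = ((64 + 85*26) - 7715)/(-2159*19 + (-47/49 + 110)**2) = ((64 + 2210) - 7715)/(-41021 + (5343/49)**2) = (2274 - 7715)/(-41021 + 28547649/2401) = -5441/(-69943772/2401) = -5441*(-2401/69943772) = 13063841/69943772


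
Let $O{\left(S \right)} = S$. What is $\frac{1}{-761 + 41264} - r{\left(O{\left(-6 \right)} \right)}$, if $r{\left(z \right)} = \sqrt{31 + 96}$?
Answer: $\frac{1}{40503} - \sqrt{127} \approx -11.269$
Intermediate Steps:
$r{\left(z \right)} = \sqrt{127}$
$\frac{1}{-761 + 41264} - r{\left(O{\left(-6 \right)} \right)} = \frac{1}{-761 + 41264} - \sqrt{127} = \frac{1}{40503} - \sqrt{127}$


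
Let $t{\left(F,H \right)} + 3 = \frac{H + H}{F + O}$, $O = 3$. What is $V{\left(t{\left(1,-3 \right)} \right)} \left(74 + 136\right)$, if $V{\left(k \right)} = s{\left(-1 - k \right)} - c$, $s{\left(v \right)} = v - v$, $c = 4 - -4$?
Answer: $-1680$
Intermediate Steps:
$c = 8$ ($c = 4 + 4 = 8$)
$s{\left(v \right)} = 0$
$t{\left(F,H \right)} = -3 + \frac{2 H}{3 + F}$ ($t{\left(F,H \right)} = -3 + \frac{H + H}{F + 3} = -3 + \frac{2 H}{3 + F}$)
$V{\left(k \right)} = -8$ ($V{\left(k \right)} = 0 - 8 = -8$)
$V{\left(t{\left(1,-3 \right)} \right)} \left(74 + 136\right) = - 8 \left(74 + 136\right) = \left(-8\right) 210 = -1680$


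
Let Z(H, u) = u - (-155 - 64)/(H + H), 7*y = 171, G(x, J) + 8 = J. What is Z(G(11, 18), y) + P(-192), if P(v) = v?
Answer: -21927/140 ≈ -156.62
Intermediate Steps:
G(x, J) = -8 + J
y = 171/7 (y = (1/7)*171 = 171/7 ≈ 24.429)
Z(H, u) = u + 219/(2*H) (Z(H, u) = u - (-219)/(2*H) = u + 219/(2*H))
Z(G(11, 18), y) + P(-192) = (171/7 + 219/(2*(-8 + 18))) - 192 = (171/7 + (219/2)/10) - 192 = (171/7 + (219/2)*(1/10)) - 192 = (171/7 + 219/20) - 192 = 4953/140 - 192 = -21927/140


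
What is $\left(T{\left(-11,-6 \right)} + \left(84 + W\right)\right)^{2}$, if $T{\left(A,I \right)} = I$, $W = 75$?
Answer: $23409$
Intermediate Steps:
$\left(T{\left(-11,-6 \right)} + \left(84 + W\right)\right)^{2} = \left(-6 + \left(84 + 75\right)\right)^{2} = \left(-6 + 159\right)^{2} = 153^{2} = 23409$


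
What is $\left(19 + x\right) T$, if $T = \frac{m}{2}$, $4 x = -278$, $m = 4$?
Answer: $-101$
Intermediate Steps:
$x = - \frac{139}{2}$ ($x = \frac{1}{4} \left(-278\right) = - \frac{139}{2} \approx -69.5$)
$T = 2$ ($T = \frac{4}{2} = 4 \cdot \frac{1}{2} = 2$)
$\left(19 + x\right) T = \left(19 - \frac{139}{2}\right) 2 = \left(- \frac{101}{2}\right) 2 = -101$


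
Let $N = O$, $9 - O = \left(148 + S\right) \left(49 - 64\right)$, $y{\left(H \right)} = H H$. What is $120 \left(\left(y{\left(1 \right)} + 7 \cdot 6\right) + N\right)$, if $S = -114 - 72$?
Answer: $-62160$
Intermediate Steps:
$S = -186$
$y{\left(H \right)} = H^{2}$
$O = -561$ ($O = 9 - \left(148 - 186\right) \left(49 - 64\right) = 9 - \left(-38\right) \left(-15\right) = 9 - 570 = -561$)
$N = -561$
$120 \left(\left(y{\left(1 \right)} + 7 \cdot 6\right) + N\right) = 120 \left(\left(1^{2} + 7 \cdot 6\right) - 561\right) = 120 \left(\left(1 + 42\right) - 561\right) = 120 \left(43 - 561\right) = 120 \left(-518\right) = -62160$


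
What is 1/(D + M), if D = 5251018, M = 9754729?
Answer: 1/15005747 ≈ 6.6641e-8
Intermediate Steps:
1/(D + M) = 1/(5251018 + 9754729) = 1/15005747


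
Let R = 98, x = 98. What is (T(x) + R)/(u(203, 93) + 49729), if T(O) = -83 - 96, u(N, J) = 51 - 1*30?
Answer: -81/49750 ≈ -0.0016281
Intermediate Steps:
u(N, J) = 21 (u(N, J) = 51 - 30 = 21)
T(O) = -179
(T(x) + R)/(u(203, 93) + 49729) = (-179 + 98)/(21 + 49729) = -81/49750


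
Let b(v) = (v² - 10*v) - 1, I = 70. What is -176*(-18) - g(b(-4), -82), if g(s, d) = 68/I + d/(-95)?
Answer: 421100/133 ≈ 3166.2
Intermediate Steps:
b(v) = -1 + v² - 10*v
g(s, d) = 34/35 - d/95 (g(s, d) = 68/70 + d/(-95) = 68*(1/70) + d*(-1/95) = 34/35 - d/95)
-176*(-18) - g(b(-4), -82) = -176*(-18) - (34/35 - 1/95*(-82)) = 3168 - (34/35 + 82/95) = 3168 - 1*244/133 = 3168 - 244/133 = 421100/133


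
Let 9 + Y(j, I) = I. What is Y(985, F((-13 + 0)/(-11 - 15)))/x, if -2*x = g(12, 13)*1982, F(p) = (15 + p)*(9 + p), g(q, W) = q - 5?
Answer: -79/3964 ≈ -0.019929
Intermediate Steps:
g(q, W) = -5 + q
F(p) = (9 + p)*(15 + p)
Y(j, I) = -9 + I
x = -6937 (x = -(-5 + 12)*1982/2 = -7*1982/2 = -½*13874 = -6937)
Y(985, F((-13 + 0)/(-11 - 15)))/x = (-9 + (135 + ((-13 + 0)/(-11 - 15))² + 24*((-13 + 0)/(-11 - 15))))/(-6937) = (-9 + (135 + (-13/(-26))² + 24*(-13/(-26))))*(-1/6937) = (-9 + (135 + (-13*(-1/26))² + 24*(-13*(-1/26))))*(-1/6937) = (-9 + (135 + (½)² + 24*(½)))*(-1/6937) = (-9 + (135 + ¼ + 12))*(-1/6937) = (-9 + 589/4)*(-1/6937) = (553/4)*(-1/6937) = -79/3964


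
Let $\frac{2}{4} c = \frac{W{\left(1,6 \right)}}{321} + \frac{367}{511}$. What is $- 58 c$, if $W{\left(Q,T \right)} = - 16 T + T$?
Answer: $- \frac{2776924}{54677} \approx -50.788$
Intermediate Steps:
$W{\left(Q,T \right)} = - 15 T$
$c = \frac{47878}{54677}$ ($c = 2 \left(\frac{\left(-15\right) 6}{321} + \frac{367}{511}\right) = 2 \left(\left(-90\right) \frac{1}{321} + 367 \cdot \frac{1}{511}\right) = 2 \left(- \frac{30}{107} + \frac{367}{511}\right) = 2 \cdot \frac{23939}{54677} = \frac{47878}{54677} \approx 0.87565$)
$- 58 c = \left(-58\right) \frac{47878}{54677} = - \frac{2776924}{54677}$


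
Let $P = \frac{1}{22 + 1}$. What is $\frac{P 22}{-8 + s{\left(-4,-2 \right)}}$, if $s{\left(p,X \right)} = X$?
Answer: $- \frac{11}{115} \approx -0.095652$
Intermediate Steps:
$P = \frac{1}{23} \approx 0.043478$
$\frac{P 22}{-8 + s{\left(-4,-2 \right)}} = \frac{\frac{1}{23} \cdot 22}{-8 - 2} = \frac{22}{23 \left(-10\right)} = \frac{22}{23} \left(- \frac{1}{10}\right) = - \frac{11}{115}$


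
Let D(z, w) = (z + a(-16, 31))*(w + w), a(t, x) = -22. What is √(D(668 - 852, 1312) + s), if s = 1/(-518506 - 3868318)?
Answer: I*√2600587563516605442/2193412 ≈ 735.22*I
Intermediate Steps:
s = -1/4386824 (s = 1/(-4386824) = -1/4386824 ≈ -2.2796e-7)
D(z, w) = 2*w*(-22 + z) (D(z, w) = (z - 22)*(w + w) = (-22 + z)*(2*w) = 2*w*(-22 + z))
√(D(668 - 852, 1312) + s) = √(2*1312*(-22 + (668 - 852)) - 1/4386824) = √(2*1312*(-22 - 184) - 1/4386824) = √(2*1312*(-206) - 1/4386824) = √(-540544 - 1/4386824) = √(-2371271392257/4386824) = I*√2600587563516605442/2193412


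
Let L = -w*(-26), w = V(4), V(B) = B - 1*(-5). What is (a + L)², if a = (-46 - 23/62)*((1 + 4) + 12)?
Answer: 1181090689/3844 ≈ 3.0726e+5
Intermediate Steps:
V(B) = 5 + B (V(B) = B + 5 = 5 + B)
w = 9 (w = 5 + 4 = 9)
a = -48875/62 (a = (-46 - 23*1/62)*(5 + 12) = (-46 - 23/62)*17 = -2875/62*17 = -48875/62 ≈ -788.31)
L = 234 (L = -1*9*(-26) = -9*(-26) = 234)
(a + L)² = (-48875/62 + 234)² = (-34367/62)² = 1181090689/3844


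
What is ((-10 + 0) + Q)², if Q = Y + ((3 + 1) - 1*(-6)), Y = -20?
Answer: 400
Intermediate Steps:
Q = -10 (Q = -20 + ((3 + 1) - 1*(-6)) = -20 + (4 + 6) = -20 + 10 = -10)
((-10 + 0) + Q)² = ((-10 + 0) - 10)² = (-10 - 10)² = (-20)² = 400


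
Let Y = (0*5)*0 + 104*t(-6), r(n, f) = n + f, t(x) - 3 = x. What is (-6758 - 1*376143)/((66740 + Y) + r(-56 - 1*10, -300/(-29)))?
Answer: -11104129/1924798 ≈ -5.7690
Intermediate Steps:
t(x) = 3 + x
r(n, f) = f + n
Y = -312 (Y = (0*5)*0 + 104*(3 - 6) = 0*0 + 104*(-3) = 0 - 312 = -312)
(-6758 - 1*376143)/((66740 + Y) + r(-56 - 1*10, -300/(-29))) = (-6758 - 1*376143)/((66740 - 312) + (-300/(-29) + (-56 - 1*10))) = (-6758 - 376143)/(66428 + (-300*(-1/29) + (-56 - 10))) = -382901/(66428 + (300/29 - 66)) = -382901/(66428 - 1614/29) = -382901/1924798/29 = -382901*29/1924798 = -11104129/1924798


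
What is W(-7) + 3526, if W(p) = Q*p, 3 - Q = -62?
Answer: 3071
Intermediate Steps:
Q = 65 (Q = 3 - 1*(-62) = 3 + 62 = 65)
W(p) = 65*p
W(-7) + 3526 = 65*(-7) + 3526 = -455 + 3526 = 3071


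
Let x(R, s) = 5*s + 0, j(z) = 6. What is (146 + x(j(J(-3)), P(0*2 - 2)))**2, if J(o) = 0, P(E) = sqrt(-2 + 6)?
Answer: 24336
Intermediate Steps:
P(E) = 2 (P(E) = sqrt(4) = 2)
x(R, s) = 5*s
(146 + x(j(J(-3)), P(0*2 - 2)))**2 = (146 + 5*2)**2 = (146 + 10)**2 = 156**2 = 24336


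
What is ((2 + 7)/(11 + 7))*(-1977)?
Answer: -1977/2 ≈ -988.50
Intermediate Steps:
((2 + 7)/(11 + 7))*(-1977) = (9/18)*(-1977) = (9*(1/18))*(-1977) = (1/2)*(-1977) = -1977/2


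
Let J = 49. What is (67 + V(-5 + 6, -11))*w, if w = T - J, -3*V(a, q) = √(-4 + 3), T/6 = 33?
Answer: 9983 - 149*I/3 ≈ 9983.0 - 49.667*I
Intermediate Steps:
T = 198 (T = 6*33 = 198)
V(a, q) = -I/3 (V(a, q) = -√(-4 + 3)/3 = -I/3)
w = 149 (w = 198 - 1*49 = 198 - 49 = 149)
(67 + V(-5 + 6, -11))*w = (67 - I/3)*149 = 9983 - 149*I/3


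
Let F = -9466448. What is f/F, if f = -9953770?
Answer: 4976885/4733224 ≈ 1.0515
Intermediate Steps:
f/F = -9953770/(-9466448) = -9953770*(-1/9466448) = 4976885/4733224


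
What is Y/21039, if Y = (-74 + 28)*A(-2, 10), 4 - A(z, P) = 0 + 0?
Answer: -184/21039 ≈ -0.0087457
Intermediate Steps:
A(z, P) = 4 (A(z, P) = 4 - (0 + 0) = 4 - 1*0 = 4 + 0 = 4)
Y = -184 (Y = (-74 + 28)*4 = -46*4 = -184)
Y/21039 = -184/21039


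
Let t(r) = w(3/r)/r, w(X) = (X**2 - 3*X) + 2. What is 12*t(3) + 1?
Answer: 1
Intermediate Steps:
w(X) = 2 + X**2 - 3*X
t(r) = (2 - 9/r + 9/r**2)/r (t(r) = (2 + (3/r)**2 - 9/r)/r = (2 + 9/r**2 - 9/r)/r = (2 - 9/r + 9/r**2)/r)
12*t(3) + 1 = 12*((9 - 9*3 + 2*3**2)/3**3) + 1 = 12*((9 - 27 + 2*9)/27) + 1 = 12*((9 - 27 + 18)/27) + 1 = 12*((1/27)*0) + 1 = 12*0 + 1 = 0 + 1 = 1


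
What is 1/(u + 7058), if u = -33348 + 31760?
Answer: 1/5470 ≈ 0.00018282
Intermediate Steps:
u = -1588
1/(u + 7058) = 1/(-1588 + 7058) = 1/5470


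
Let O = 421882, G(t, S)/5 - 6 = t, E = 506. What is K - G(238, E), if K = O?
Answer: 420662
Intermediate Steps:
G(t, S) = 30 + 5*t
K = 421882
K - G(238, E) = 421882 - (30 + 5*238) = 421882 - (30 + 1190) = 421882 - 1*1220 = 421882 - 1220 = 420662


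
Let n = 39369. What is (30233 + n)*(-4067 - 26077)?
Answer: -2098082688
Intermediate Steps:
(30233 + n)*(-4067 - 26077) = (30233 + 39369)*(-4067 - 26077) = 69602*(-30144) = -2098082688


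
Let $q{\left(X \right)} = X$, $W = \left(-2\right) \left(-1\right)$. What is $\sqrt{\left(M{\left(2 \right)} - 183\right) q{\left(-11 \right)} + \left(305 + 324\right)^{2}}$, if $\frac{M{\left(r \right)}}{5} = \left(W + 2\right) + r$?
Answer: $2 \sqrt{99331} \approx 630.34$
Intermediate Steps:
$W = 2$
$M{\left(r \right)} = 20 + 5 r$ ($M{\left(r \right)} = 5 \left(\left(2 + 2\right) + r\right) = 5 \left(4 + r\right) = 20 + 5 r$)
$\sqrt{\left(M{\left(2 \right)} - 183\right) q{\left(-11 \right)} + \left(305 + 324\right)^{2}} = \sqrt{\left(\left(20 + 5 \cdot 2\right) - 183\right) \left(-11\right) + \left(305 + 324\right)^{2}} = \sqrt{\left(\left(20 + 10\right) - 183\right) \left(-11\right) + 629^{2}} = \sqrt{\left(30 - 183\right) \left(-11\right) + 395641} = \sqrt{\left(-153\right) \left(-11\right) + 395641} = \sqrt{1683 + 395641} = \sqrt{397324} = 2 \sqrt{99331}$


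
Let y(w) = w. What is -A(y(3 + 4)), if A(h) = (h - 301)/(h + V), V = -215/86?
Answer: 196/3 ≈ 65.333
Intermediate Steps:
V = -5/2 (V = -215*1/86 = -5/2 ≈ -2.5000)
A(h) = (-301 + h)/(-5/2 + h) (A(h) = (h - 301)/(h - 5/2) = (-301 + h)/(-5/2 + h))
-A(y(3 + 4)) = -2*(-301 + (3 + 4))/(-5 + 2*(3 + 4)) = -2*(-301 + 7)/(-5 + 2*7) = -2*(-294)/(-5 + 14) = -2*(-294)/9 = -1*(-196/3) = 196/3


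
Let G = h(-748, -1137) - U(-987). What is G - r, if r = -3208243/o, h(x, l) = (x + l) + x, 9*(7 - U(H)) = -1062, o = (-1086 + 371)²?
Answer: -1406750307/511225 ≈ -2751.7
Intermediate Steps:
o = 511225 (o = (-715)² = 511225)
U(H) = 125 (U(H) = 7 - ⅑*(-1062) = 7 + 118 = 125)
h(x, l) = l + 2*x (h(x, l) = (l + x) + x = l + 2*x)
r = -3208243/511225 ≈ -6.2756
G = -2758 (G = (-1137 + 2*(-748)) - 1*125 = (-1137 - 1496) - 125 = -2633 - 125 = -2758)
G - r = -2758 - 1*(-3208243/511225) = -2758 + 3208243/511225 = -1406750307/511225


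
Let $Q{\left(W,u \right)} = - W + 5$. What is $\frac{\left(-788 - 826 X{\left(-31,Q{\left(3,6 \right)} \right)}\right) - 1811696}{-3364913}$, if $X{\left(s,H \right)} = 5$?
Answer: $\frac{1816614}{3364913} \approx 0.53987$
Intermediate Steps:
$Q{\left(W,u \right)} = 5 - W$
$\frac{\left(-788 - 826 X{\left(-31,Q{\left(3,6 \right)} \right)}\right) - 1811696}{-3364913} = \frac{\left(-788 - 4130\right) - 1811696}{-3364913} = \left(\left(-788 - 4130\right) - 1811696\right) \left(- \frac{1}{3364913}\right) = \left(-4918 - 1811696\right) \left(- \frac{1}{3364913}\right) = \left(-1816614\right) \left(- \frac{1}{3364913}\right) = \frac{1816614}{3364913}$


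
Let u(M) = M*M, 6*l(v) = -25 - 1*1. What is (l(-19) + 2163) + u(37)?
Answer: 10583/3 ≈ 3527.7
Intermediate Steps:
l(v) = -13/3 (l(v) = (-25 - 1*1)/6 = (-25 - 1)/6 = (⅙)*(-26) = -13/3)
u(M) = M²
(l(-19) + 2163) + u(37) = (-13/3 + 2163) + 37² = 6476/3 + 1369 = 10583/3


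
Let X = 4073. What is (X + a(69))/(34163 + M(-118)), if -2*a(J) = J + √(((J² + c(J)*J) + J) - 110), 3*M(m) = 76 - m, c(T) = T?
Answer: 24231/205366 - 3*√9481/205366 ≈ 0.11657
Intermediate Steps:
M(m) = 76/3 - m/3 (M(m) = (76 - m)/3 = 76/3 - m/3)
a(J) = -J/2 - √(-110 + J + 2*J²)/2 (a(J) = -(J + √(((J² + J*J) + J) - 110))/2 = -(J + √(((J² + J²) + J) - 110))/2 = -(J + √((2*J² + J) - 110))/2 = -(J + √((J + 2*J²) - 110))/2 = -(J + √(-110 + J + 2*J²))/2 = -J/2 - √(-110 + J + 2*J²)/2)
(X + a(69))/(34163 + M(-118)) = (4073 + (-½*69 - √(-110 + 69 + 2*69²)/2))/(34163 + (76/3 - ⅓*(-118))) = (4073 + (-69/2 - √(-110 + 69 + 2*4761)/2))/(34163 + (76/3 + 118/3)) = (4073 + (-69/2 - √(-110 + 69 + 9522)/2))/(34163 + 194/3) = (4073 + (-69/2 - √9481/2))/(102683/3) = (8077/2 - √9481/2)*(3/102683) = 24231/205366 - 3*√9481/205366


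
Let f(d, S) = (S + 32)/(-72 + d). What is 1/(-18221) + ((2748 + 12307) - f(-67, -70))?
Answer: 38129392008/2532719 ≈ 15055.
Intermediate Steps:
f(d, S) = (32 + S)/(-72 + d)
1/(-18221) + ((2748 + 12307) - f(-67, -70)) = 1/(-18221) + ((2748 + 12307) - (32 - 70)/(-72 - 67)) = -1/18221 + (15055 - (-38)/(-139)) = -1/18221 + (15055 - (-1)*(-38)/139) = -1/18221 + (15055 - 1*38/139) = -1/18221 + (15055 - 38/139) = -1/18221 + 2092607/139 = 38129392008/2532719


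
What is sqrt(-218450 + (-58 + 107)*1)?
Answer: I*sqrt(218401) ≈ 467.33*I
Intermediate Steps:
sqrt(-218450 + (-58 + 107)*1) = sqrt(-218450 + 49*1) = sqrt(-218450 + 49) = sqrt(-218401) = I*sqrt(218401)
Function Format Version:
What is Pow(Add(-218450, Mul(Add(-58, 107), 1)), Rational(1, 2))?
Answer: Mul(I, Pow(218401, Rational(1, 2))) ≈ Mul(467.33, I)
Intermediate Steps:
Pow(Add(-218450, Mul(Add(-58, 107), 1)), Rational(1, 2)) = Pow(Add(-218450, Mul(49, 1)), Rational(1, 2)) = Pow(Add(-218450, 49), Rational(1, 2)) = Pow(-218401, Rational(1, 2)) = Mul(I, Pow(218401, Rational(1, 2)))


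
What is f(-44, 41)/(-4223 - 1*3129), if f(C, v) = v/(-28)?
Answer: 41/205856 ≈ 0.00019917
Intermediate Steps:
f(C, v) = -v/28 (f(C, v) = v*(-1/28) = -v/28)
f(-44, 41)/(-4223 - 1*3129) = (-1/28*41)/(-4223 - 1*3129) = -41/(28*(-4223 - 3129)) = -41/28/(-7352) = -41/28*(-1/7352) = 41/205856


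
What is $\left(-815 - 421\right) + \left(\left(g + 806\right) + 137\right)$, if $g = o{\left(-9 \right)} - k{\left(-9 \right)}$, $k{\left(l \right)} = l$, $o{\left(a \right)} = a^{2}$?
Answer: $-203$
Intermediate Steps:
$g = 90$ ($g = \left(-9\right)^{2} - -9 = 81 + 9 = 90$)
$\left(-815 - 421\right) + \left(\left(g + 806\right) + 137\right) = \left(-815 - 421\right) + \left(\left(90 + 806\right) + 137\right) = -1236 + \left(896 + 137\right) = -1236 + 1033 = -203$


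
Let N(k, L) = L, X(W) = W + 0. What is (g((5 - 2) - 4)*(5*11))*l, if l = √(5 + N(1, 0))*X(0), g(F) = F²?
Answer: 0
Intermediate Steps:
X(W) = W
l = 0 (l = √(5 + 0)*0 = √5*0 = 0)
(g((5 - 2) - 4)*(5*11))*l = (((5 - 2) - 4)²*(5*11))*0 = ((3 - 4)²*55)*0 = ((-1)²*55)*0 = (1*55)*0 = 55*0 = 0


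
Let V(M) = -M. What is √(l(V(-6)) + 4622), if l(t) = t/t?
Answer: √4623 ≈ 67.993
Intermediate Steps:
l(t) = 1
√(l(V(-6)) + 4622) = √(1 + 4622) = √4623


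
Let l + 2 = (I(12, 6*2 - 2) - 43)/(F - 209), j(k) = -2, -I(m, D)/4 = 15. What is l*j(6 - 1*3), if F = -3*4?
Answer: 678/221 ≈ 3.0679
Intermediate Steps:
I(m, D) = -60 (I(m, D) = -4*15 = -60)
F = -12
l = -339/221 (l = -2 + (-60 - 43)/(-12 - 209) = -2 - 103/(-221) = -2 - 103*(-1/221) = -2 + 103/221 = -339/221 ≈ -1.5339)
l*j(6 - 1*3) = -339/221*(-2) = 678/221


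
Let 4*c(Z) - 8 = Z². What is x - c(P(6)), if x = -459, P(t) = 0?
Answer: -461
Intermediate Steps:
c(Z) = 2 + Z²/4
x - c(P(6)) = -459 - (2 + (¼)*0²) = -459 - (2 + (¼)*0) = -459 - (2 + 0) = -459 - 1*2 = -459 - 2 = -461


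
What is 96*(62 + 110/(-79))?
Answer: 459648/79 ≈ 5818.3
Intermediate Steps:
96*(62 + 110/(-79)) = 96*(62 + 110*(-1/79)) = 96*(62 - 110/79) = 96*(4788/79) = 459648/79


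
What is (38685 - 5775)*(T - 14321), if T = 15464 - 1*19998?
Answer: -620518050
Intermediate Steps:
T = -4534 (T = 15464 - 19998 = -4534)
(38685 - 5775)*(T - 14321) = (38685 - 5775)*(-4534 - 14321) = 32910*(-18855) = -620518050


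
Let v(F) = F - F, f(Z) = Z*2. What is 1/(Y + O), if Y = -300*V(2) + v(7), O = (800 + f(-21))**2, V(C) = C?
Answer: 1/573964 ≈ 1.7423e-6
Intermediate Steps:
f(Z) = 2*Z
v(F) = 0
O = 574564 (O = (800 + 2*(-21))**2 = (800 - 42)**2 = 758**2 = 574564)
Y = -600 (Y = -300*2 + 0 = -600 + 0 = -600)
1/(Y + O) = 1/(-600 + 574564) = 1/573964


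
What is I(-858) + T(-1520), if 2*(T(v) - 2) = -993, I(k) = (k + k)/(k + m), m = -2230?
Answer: -381325/772 ≈ -493.94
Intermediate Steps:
I(k) = 2*k/(-2230 + k) (I(k) = (k + k)/(k - 2230) = (2*k)/(-2230 + k) = 2*k/(-2230 + k))
T(v) = -989/2 (T(v) = 2 + (½)*(-993) = 2 - 993/2 = -989/2)
I(-858) + T(-1520) = 2*(-858)/(-2230 - 858) - 989/2 = 2*(-858)/(-3088) - 989/2 = 2*(-858)*(-1/3088) - 989/2 = 429/772 - 989/2 = -381325/772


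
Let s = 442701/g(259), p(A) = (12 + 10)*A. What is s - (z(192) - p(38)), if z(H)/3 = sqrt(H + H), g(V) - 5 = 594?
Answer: 943465/599 - 24*sqrt(6) ≈ 1516.3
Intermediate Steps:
g(V) = 599 (g(V) = 5 + 594 = 599)
z(H) = 3*sqrt(2)*sqrt(H) (z(H) = 3*sqrt(H + H) = 3*sqrt(2*H) = 3*(sqrt(2)*sqrt(H)) = 3*sqrt(2)*sqrt(H))
p(A) = 22*A
s = 442701/599 ≈ 739.07
s - (z(192) - p(38)) = 442701/599 - (3*sqrt(2)*sqrt(192) - 22*38) = 442701/599 - (3*sqrt(2)*(8*sqrt(3)) - 1*836) = 442701/599 - (24*sqrt(6) - 836) = 442701/599 - (-836 + 24*sqrt(6)) = 442701/599 + (836 - 24*sqrt(6)) = 943465/599 - 24*sqrt(6)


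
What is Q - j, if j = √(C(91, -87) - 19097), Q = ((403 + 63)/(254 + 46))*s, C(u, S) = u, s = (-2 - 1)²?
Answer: 699/50 - I*√19006 ≈ 13.98 - 137.86*I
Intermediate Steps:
s = 9 (s = (-3)² = 9)
Q = 699/50 (Q = ((403 + 63)/(254 + 46))*9 = (466/300)*9 = (466*(1/300))*9 = (233/150)*9 = 699/50 ≈ 13.980)
j = I*√19006 (j = √(91 - 19097) = √(-19006) = I*√19006 ≈ 137.86*I)
Q - j = 699/50 - I*√19006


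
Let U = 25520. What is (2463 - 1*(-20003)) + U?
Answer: 47986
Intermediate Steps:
(2463 - 1*(-20003)) + U = (2463 - 1*(-20003)) + 25520 = (2463 + 20003) + 25520 = 22466 + 25520 = 47986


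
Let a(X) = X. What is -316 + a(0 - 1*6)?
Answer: -322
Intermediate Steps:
-316 + a(0 - 1*6) = -316 + (0 - 1*6) = -316 + (0 - 6) = -316 - 6 = -322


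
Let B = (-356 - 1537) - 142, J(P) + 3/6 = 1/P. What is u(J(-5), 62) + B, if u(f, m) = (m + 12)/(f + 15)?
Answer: -290265/143 ≈ -2029.8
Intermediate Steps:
J(P) = -1/2 + 1/P
u(f, m) = (12 + m)/(15 + f)
B = -2035 (B = -1893 - 142 = -2035)
u(J(-5), 62) + B = (12 + 62)/(15 + (1/2)*(2 - 1*(-5))/(-5)) - 2035 = 74/(15 + (1/2)*(-1/5)*(2 + 5)) - 2035 = 74/(15 + (1/2)*(-1/5)*7) - 2035 = 74/(15 - 7/10) - 2035 = 74/(143/10) - 2035 = (10/143)*74 - 2035 = 740/143 - 2035 = -290265/143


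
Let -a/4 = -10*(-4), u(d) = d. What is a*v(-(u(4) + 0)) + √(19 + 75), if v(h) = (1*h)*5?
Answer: 3200 + √94 ≈ 3209.7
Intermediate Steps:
a = -160 (a = -(-40)*(-4) = -4*40 = -160)
v(h) = 5*h (v(h) = h*5 = 5*h)
a*v(-(u(4) + 0)) + √(19 + 75) = -800*(-(4 + 0)) + √(19 + 75) = -800*(-1*4) + √94 = -800*(-4) + √94 = -160*(-20) + √94 = 3200 + √94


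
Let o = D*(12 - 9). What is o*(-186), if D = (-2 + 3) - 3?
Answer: 1116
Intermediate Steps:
D = -2 (D = 1 - 3 = -2)
o = -6 (o = -2*(12 - 9) = -2*3 = -6)
o*(-186) = -6*(-186) = 1116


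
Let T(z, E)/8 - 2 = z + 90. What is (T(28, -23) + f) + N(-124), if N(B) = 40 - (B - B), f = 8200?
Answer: 9200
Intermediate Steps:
T(z, E) = 736 + 8*z (T(z, E) = 16 + 8*(z + 90) = 16 + 8*(90 + z) = 16 + (720 + 8*z) = 736 + 8*z)
N(B) = 40 (N(B) = 40 - 1*0 = 40 + 0 = 40)
(T(28, -23) + f) + N(-124) = ((736 + 8*28) + 8200) + 40 = ((736 + 224) + 8200) + 40 = (960 + 8200) + 40 = 9160 + 40 = 9200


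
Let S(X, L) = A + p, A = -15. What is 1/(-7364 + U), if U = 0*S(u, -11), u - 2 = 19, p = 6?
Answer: -1/7364 ≈ -0.00013580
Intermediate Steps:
u = 21 (u = 2 + 19 = 21)
S(X, L) = -9 (S(X, L) = -15 + 6 = -9)
U = 0 (U = 0*(-9) = 0)
1/(-7364 + U) = 1/(-7364 + 0) = 1/(-7364) = -1/7364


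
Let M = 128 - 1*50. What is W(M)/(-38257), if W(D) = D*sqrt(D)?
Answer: -78*sqrt(78)/38257 ≈ -0.018007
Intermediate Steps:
M = 78 (M = 128 - 50 = 78)
W(D) = D**(3/2)
W(M)/(-38257) = 78**(3/2)/(-38257) = (78*sqrt(78))*(-1/38257) = -78*sqrt(78)/38257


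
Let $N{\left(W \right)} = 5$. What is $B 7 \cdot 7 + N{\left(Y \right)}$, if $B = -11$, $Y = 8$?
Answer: $-534$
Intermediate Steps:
$B 7 \cdot 7 + N{\left(Y \right)} = - 11 \cdot 7 \cdot 7 + 5 = \left(-11\right) 49 + 5 = -539 + 5 = -534$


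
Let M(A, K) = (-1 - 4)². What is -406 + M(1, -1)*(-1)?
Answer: -431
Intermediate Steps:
M(A, K) = 25 (M(A, K) = (-5)² = 25)
-406 + M(1, -1)*(-1) = -406 + 25*(-1) = -406 - 25 = -431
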